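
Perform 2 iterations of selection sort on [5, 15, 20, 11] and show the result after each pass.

Pass 1: Select minimum 5 at index 0, swap -> [5, 15, 20, 11]
Pass 2: Select minimum 11 at index 3, swap -> [5, 11, 20, 15]


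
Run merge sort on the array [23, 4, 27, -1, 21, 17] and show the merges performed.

Divide and conquer:
  Merge [4] + [27] -> [4, 27]
  Merge [23] + [4, 27] -> [4, 23, 27]
  Merge [21] + [17] -> [17, 21]
  Merge [-1] + [17, 21] -> [-1, 17, 21]
  Merge [4, 23, 27] + [-1, 17, 21] -> [-1, 4, 17, 21, 23, 27]


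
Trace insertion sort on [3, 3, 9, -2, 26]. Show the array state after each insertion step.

First element 3 is already 'sorted'
Insert 3: shifted 0 elements -> [3, 3, 9, -2, 26]
Insert 9: shifted 0 elements -> [3, 3, 9, -2, 26]
Insert -2: shifted 3 elements -> [-2, 3, 3, 9, 26]
Insert 26: shifted 0 elements -> [-2, 3, 3, 9, 26]


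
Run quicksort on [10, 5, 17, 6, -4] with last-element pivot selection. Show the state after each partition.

Partition 1: pivot=-4 at index 0 -> [-4, 5, 17, 6, 10]
Partition 2: pivot=10 at index 3 -> [-4, 5, 6, 10, 17]
Partition 3: pivot=6 at index 2 -> [-4, 5, 6, 10, 17]


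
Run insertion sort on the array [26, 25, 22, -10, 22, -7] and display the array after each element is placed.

First element 26 is already 'sorted'
Insert 25: shifted 1 elements -> [25, 26, 22, -10, 22, -7]
Insert 22: shifted 2 elements -> [22, 25, 26, -10, 22, -7]
Insert -10: shifted 3 elements -> [-10, 22, 25, 26, 22, -7]
Insert 22: shifted 2 elements -> [-10, 22, 22, 25, 26, -7]
Insert -7: shifted 4 elements -> [-10, -7, 22, 22, 25, 26]


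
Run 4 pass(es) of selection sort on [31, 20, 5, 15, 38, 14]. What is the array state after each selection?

Pass 1: Select minimum 5 at index 2, swap -> [5, 20, 31, 15, 38, 14]
Pass 2: Select minimum 14 at index 5, swap -> [5, 14, 31, 15, 38, 20]
Pass 3: Select minimum 15 at index 3, swap -> [5, 14, 15, 31, 38, 20]
Pass 4: Select minimum 20 at index 5, swap -> [5, 14, 15, 20, 38, 31]


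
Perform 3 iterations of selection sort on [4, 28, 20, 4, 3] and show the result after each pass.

Pass 1: Select minimum 3 at index 4, swap -> [3, 28, 20, 4, 4]
Pass 2: Select minimum 4 at index 3, swap -> [3, 4, 20, 28, 4]
Pass 3: Select minimum 4 at index 4, swap -> [3, 4, 4, 28, 20]


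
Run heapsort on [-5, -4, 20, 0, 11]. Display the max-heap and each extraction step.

Build heap: [20, 11, -5, 0, -4]
Extract 20: [11, 0, -5, -4, 20]
Extract 11: [0, -4, -5, 11, 20]
Extract 0: [-4, -5, 0, 11, 20]
Extract -4: [-5, -4, 0, 11, 20]


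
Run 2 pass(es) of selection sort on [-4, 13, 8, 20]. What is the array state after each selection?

Pass 1: Select minimum -4 at index 0, swap -> [-4, 13, 8, 20]
Pass 2: Select minimum 8 at index 2, swap -> [-4, 8, 13, 20]


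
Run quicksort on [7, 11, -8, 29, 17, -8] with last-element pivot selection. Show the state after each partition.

Partition 1: pivot=-8 at index 1 -> [-8, -8, 7, 29, 17, 11]
Partition 2: pivot=11 at index 3 -> [-8, -8, 7, 11, 17, 29]
Partition 3: pivot=29 at index 5 -> [-8, -8, 7, 11, 17, 29]


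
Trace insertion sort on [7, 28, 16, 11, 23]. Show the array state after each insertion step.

First element 7 is already 'sorted'
Insert 28: shifted 0 elements -> [7, 28, 16, 11, 23]
Insert 16: shifted 1 elements -> [7, 16, 28, 11, 23]
Insert 11: shifted 2 elements -> [7, 11, 16, 28, 23]
Insert 23: shifted 1 elements -> [7, 11, 16, 23, 28]


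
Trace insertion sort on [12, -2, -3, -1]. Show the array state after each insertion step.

First element 12 is already 'sorted'
Insert -2: shifted 1 elements -> [-2, 12, -3, -1]
Insert -3: shifted 2 elements -> [-3, -2, 12, -1]
Insert -1: shifted 1 elements -> [-3, -2, -1, 12]


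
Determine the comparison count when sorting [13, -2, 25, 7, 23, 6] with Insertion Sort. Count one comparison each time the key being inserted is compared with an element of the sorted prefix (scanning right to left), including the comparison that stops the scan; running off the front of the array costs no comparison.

Insert -2: 13 > -2 (shift), reached front = 1 comparison(s) -> [-2, 13, 25, 7, 23, 6]
Insert 25: 13 <= 25 (stop) = 1 comparison(s) -> [-2, 13, 25, 7, 23, 6]
Insert 7: 25 > 7 (shift), 13 > 7 (shift), -2 <= 7 (stop) = 3 comparison(s) -> [-2, 7, 13, 25, 23, 6]
Insert 23: 25 > 23 (shift), 13 <= 23 (stop) = 2 comparison(s) -> [-2, 7, 13, 23, 25, 6]
Insert 6: 25 > 6 (shift), 23 > 6 (shift), 13 > 6 (shift), 7 > 6 (shift), -2 <= 6 (stop) = 5 comparison(s) -> [-2, 6, 7, 13, 23, 25]
Total comparisons: 1 + 1 + 3 + 2 + 5 = 12


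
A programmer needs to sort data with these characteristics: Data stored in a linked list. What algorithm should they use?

Best choice: Merge sort
Reason: Merge sort doesn't require random access; can be done in O(1) extra space for linked lists


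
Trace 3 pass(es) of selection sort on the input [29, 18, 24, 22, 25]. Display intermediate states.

Pass 1: Select minimum 18 at index 1, swap -> [18, 29, 24, 22, 25]
Pass 2: Select minimum 22 at index 3, swap -> [18, 22, 24, 29, 25]
Pass 3: Select minimum 24 at index 2, swap -> [18, 22, 24, 29, 25]


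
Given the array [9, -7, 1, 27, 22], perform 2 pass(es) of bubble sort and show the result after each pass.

After pass 1: [-7, 1, 9, 22, 27] (3 swaps)
After pass 2: [-7, 1, 9, 22, 27] (0 swaps)
Total swaps: 3


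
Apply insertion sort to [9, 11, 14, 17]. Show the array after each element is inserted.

First element 9 is already 'sorted'
Insert 11: shifted 0 elements -> [9, 11, 14, 17]
Insert 14: shifted 0 elements -> [9, 11, 14, 17]
Insert 17: shifted 0 elements -> [9, 11, 14, 17]


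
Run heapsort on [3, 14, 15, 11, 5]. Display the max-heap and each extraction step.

Build heap: [15, 14, 3, 11, 5]
Extract 15: [14, 11, 3, 5, 15]
Extract 14: [11, 5, 3, 14, 15]
Extract 11: [5, 3, 11, 14, 15]
Extract 5: [3, 5, 11, 14, 15]


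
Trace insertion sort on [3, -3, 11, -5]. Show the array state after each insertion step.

First element 3 is already 'sorted'
Insert -3: shifted 1 elements -> [-3, 3, 11, -5]
Insert 11: shifted 0 elements -> [-3, 3, 11, -5]
Insert -5: shifted 3 elements -> [-5, -3, 3, 11]


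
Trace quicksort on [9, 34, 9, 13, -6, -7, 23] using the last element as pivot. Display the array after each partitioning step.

Partition 1: pivot=23 at index 5 -> [9, 9, 13, -6, -7, 23, 34]
Partition 2: pivot=-7 at index 0 -> [-7, 9, 13, -6, 9, 23, 34]
Partition 3: pivot=9 at index 3 -> [-7, 9, -6, 9, 13, 23, 34]
Partition 4: pivot=-6 at index 1 -> [-7, -6, 9, 9, 13, 23, 34]


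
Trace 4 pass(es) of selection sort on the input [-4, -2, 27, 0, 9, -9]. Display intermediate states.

Pass 1: Select minimum -9 at index 5, swap -> [-9, -2, 27, 0, 9, -4]
Pass 2: Select minimum -4 at index 5, swap -> [-9, -4, 27, 0, 9, -2]
Pass 3: Select minimum -2 at index 5, swap -> [-9, -4, -2, 0, 9, 27]
Pass 4: Select minimum 0 at index 3, swap -> [-9, -4, -2, 0, 9, 27]


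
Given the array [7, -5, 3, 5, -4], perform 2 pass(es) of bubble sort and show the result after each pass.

After pass 1: [-5, 3, 5, -4, 7] (4 swaps)
After pass 2: [-5, 3, -4, 5, 7] (1 swaps)
Total swaps: 5


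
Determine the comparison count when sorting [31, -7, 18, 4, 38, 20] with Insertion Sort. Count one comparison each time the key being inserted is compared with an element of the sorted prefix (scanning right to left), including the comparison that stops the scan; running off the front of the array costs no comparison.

Insert -7: 31 > -7 (shift), reached front = 1 comparison(s) -> [-7, 31, 18, 4, 38, 20]
Insert 18: 31 > 18 (shift), -7 <= 18 (stop) = 2 comparison(s) -> [-7, 18, 31, 4, 38, 20]
Insert 4: 31 > 4 (shift), 18 > 4 (shift), -7 <= 4 (stop) = 3 comparison(s) -> [-7, 4, 18, 31, 38, 20]
Insert 38: 31 <= 38 (stop) = 1 comparison(s) -> [-7, 4, 18, 31, 38, 20]
Insert 20: 38 > 20 (shift), 31 > 20 (shift), 18 <= 20 (stop) = 3 comparison(s) -> [-7, 4, 18, 20, 31, 38]
Total comparisons: 1 + 2 + 3 + 1 + 3 = 10


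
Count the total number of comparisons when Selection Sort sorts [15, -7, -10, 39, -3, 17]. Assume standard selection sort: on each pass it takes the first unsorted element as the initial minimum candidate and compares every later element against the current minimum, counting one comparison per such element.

Pass 1: scan indices 1..5 for the minimum = 5 comparison(s); min is -10, place at index 0 -> [-10, -7, 15, 39, -3, 17]
Pass 2: scan indices 2..5 for the minimum = 4 comparison(s); min is -7, place at index 1 -> [-10, -7, 15, 39, -3, 17]
Pass 3: scan indices 3..5 for the minimum = 3 comparison(s); min is -3, place at index 2 -> [-10, -7, -3, 39, 15, 17]
Pass 4: scan indices 4..5 for the minimum = 2 comparison(s); min is 15, place at index 3 -> [-10, -7, -3, 15, 39, 17]
Pass 5: scan indices 5..5 for the minimum = 1 comparison(s); min is 17, place at index 4 -> [-10, -7, -3, 15, 17, 39]
Selection sort always scans the whole unsorted suffix, so the count is (n-1) + (n-2) + ... + 1 = n(n-1)/2 = 6*5/2 = 15 regardless of the input order.
Total comparisons: 5 + 4 + 3 + 2 + 1 = 15


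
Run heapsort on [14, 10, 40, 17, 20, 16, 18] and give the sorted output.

Build heap: [40, 20, 18, 17, 10, 16, 14]
Extract 40: [20, 17, 18, 14, 10, 16, 40]
Extract 20: [18, 17, 16, 14, 10, 20, 40]
Extract 18: [17, 14, 16, 10, 18, 20, 40]
Extract 17: [16, 14, 10, 17, 18, 20, 40]
Extract 16: [14, 10, 16, 17, 18, 20, 40]
Extract 14: [10, 14, 16, 17, 18, 20, 40]


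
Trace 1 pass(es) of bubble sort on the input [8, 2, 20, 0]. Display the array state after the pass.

After pass 1: [2, 8, 0, 20] (2 swaps)
Total swaps: 2


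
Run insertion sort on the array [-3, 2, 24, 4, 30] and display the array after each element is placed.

First element -3 is already 'sorted'
Insert 2: shifted 0 elements -> [-3, 2, 24, 4, 30]
Insert 24: shifted 0 elements -> [-3, 2, 24, 4, 30]
Insert 4: shifted 1 elements -> [-3, 2, 4, 24, 30]
Insert 30: shifted 0 elements -> [-3, 2, 4, 24, 30]


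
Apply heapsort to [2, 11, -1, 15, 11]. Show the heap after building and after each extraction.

Build heap: [15, 11, -1, 2, 11]
Extract 15: [11, 11, -1, 2, 15]
Extract 11: [11, 2, -1, 11, 15]
Extract 11: [2, -1, 11, 11, 15]
Extract 2: [-1, 2, 11, 11, 15]


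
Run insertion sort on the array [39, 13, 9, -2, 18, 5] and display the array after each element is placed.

First element 39 is already 'sorted'
Insert 13: shifted 1 elements -> [13, 39, 9, -2, 18, 5]
Insert 9: shifted 2 elements -> [9, 13, 39, -2, 18, 5]
Insert -2: shifted 3 elements -> [-2, 9, 13, 39, 18, 5]
Insert 18: shifted 1 elements -> [-2, 9, 13, 18, 39, 5]
Insert 5: shifted 4 elements -> [-2, 5, 9, 13, 18, 39]


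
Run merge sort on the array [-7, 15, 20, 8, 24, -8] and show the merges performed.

Divide and conquer:
  Merge [15] + [20] -> [15, 20]
  Merge [-7] + [15, 20] -> [-7, 15, 20]
  Merge [24] + [-8] -> [-8, 24]
  Merge [8] + [-8, 24] -> [-8, 8, 24]
  Merge [-7, 15, 20] + [-8, 8, 24] -> [-8, -7, 8, 15, 20, 24]


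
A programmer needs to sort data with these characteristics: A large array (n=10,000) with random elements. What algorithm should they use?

Best choice: Quicksort or Mergesort
Reason: Both have O(n log n) average case; quicksort has lower constant factors


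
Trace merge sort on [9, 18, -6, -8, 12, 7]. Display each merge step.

Divide and conquer:
  Merge [18] + [-6] -> [-6, 18]
  Merge [9] + [-6, 18] -> [-6, 9, 18]
  Merge [12] + [7] -> [7, 12]
  Merge [-8] + [7, 12] -> [-8, 7, 12]
  Merge [-6, 9, 18] + [-8, 7, 12] -> [-8, -6, 7, 9, 12, 18]


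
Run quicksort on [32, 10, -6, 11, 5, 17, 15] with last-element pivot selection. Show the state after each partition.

Partition 1: pivot=15 at index 4 -> [10, -6, 11, 5, 15, 17, 32]
Partition 2: pivot=5 at index 1 -> [-6, 5, 11, 10, 15, 17, 32]
Partition 3: pivot=10 at index 2 -> [-6, 5, 10, 11, 15, 17, 32]
Partition 4: pivot=32 at index 6 -> [-6, 5, 10, 11, 15, 17, 32]


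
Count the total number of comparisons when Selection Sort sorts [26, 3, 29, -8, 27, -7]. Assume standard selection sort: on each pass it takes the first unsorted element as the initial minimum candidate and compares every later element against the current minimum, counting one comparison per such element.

Pass 1: scan indices 1..5 for the minimum = 5 comparison(s); min is -8, place at index 0 -> [-8, 3, 29, 26, 27, -7]
Pass 2: scan indices 2..5 for the minimum = 4 comparison(s); min is -7, place at index 1 -> [-8, -7, 29, 26, 27, 3]
Pass 3: scan indices 3..5 for the minimum = 3 comparison(s); min is 3, place at index 2 -> [-8, -7, 3, 26, 27, 29]
Pass 4: scan indices 4..5 for the minimum = 2 comparison(s); min is 26, place at index 3 -> [-8, -7, 3, 26, 27, 29]
Pass 5: scan indices 5..5 for the minimum = 1 comparison(s); min is 27, place at index 4 -> [-8, -7, 3, 26, 27, 29]
Selection sort always scans the whole unsorted suffix, so the count is (n-1) + (n-2) + ... + 1 = n(n-1)/2 = 6*5/2 = 15 regardless of the input order.
Total comparisons: 5 + 4 + 3 + 2 + 1 = 15


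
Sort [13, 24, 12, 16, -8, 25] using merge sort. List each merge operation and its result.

Divide and conquer:
  Merge [24] + [12] -> [12, 24]
  Merge [13] + [12, 24] -> [12, 13, 24]
  Merge [-8] + [25] -> [-8, 25]
  Merge [16] + [-8, 25] -> [-8, 16, 25]
  Merge [12, 13, 24] + [-8, 16, 25] -> [-8, 12, 13, 16, 24, 25]


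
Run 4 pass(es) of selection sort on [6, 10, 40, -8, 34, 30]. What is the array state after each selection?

Pass 1: Select minimum -8 at index 3, swap -> [-8, 10, 40, 6, 34, 30]
Pass 2: Select minimum 6 at index 3, swap -> [-8, 6, 40, 10, 34, 30]
Pass 3: Select minimum 10 at index 3, swap -> [-8, 6, 10, 40, 34, 30]
Pass 4: Select minimum 30 at index 5, swap -> [-8, 6, 10, 30, 34, 40]


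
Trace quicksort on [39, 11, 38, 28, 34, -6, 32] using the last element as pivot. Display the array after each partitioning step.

Partition 1: pivot=32 at index 3 -> [11, 28, -6, 32, 34, 38, 39]
Partition 2: pivot=-6 at index 0 -> [-6, 28, 11, 32, 34, 38, 39]
Partition 3: pivot=11 at index 1 -> [-6, 11, 28, 32, 34, 38, 39]
Partition 4: pivot=39 at index 6 -> [-6, 11, 28, 32, 34, 38, 39]
Partition 5: pivot=38 at index 5 -> [-6, 11, 28, 32, 34, 38, 39]


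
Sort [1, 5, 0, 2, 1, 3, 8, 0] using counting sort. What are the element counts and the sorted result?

Count array: [2, 2, 1, 1, 0, 1, 0, 0, 1]
(count[i] = number of elements equal to i)
Cumulative count: [2, 4, 5, 6, 6, 7, 7, 7, 8]
Sorted: [0, 0, 1, 1, 2, 3, 5, 8]


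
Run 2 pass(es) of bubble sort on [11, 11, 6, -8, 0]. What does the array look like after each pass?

After pass 1: [11, 6, -8, 0, 11] (3 swaps)
After pass 2: [6, -8, 0, 11, 11] (3 swaps)
Total swaps: 6


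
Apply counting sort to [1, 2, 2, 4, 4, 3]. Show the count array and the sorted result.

Count array: [0, 1, 2, 1, 2]
(count[i] = number of elements equal to i)
Cumulative count: [0, 1, 3, 4, 6]
Sorted: [1, 2, 2, 3, 4, 4]


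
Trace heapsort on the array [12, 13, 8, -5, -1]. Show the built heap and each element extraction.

Build heap: [13, 12, 8, -5, -1]
Extract 13: [12, -1, 8, -5, 13]
Extract 12: [8, -1, -5, 12, 13]
Extract 8: [-1, -5, 8, 12, 13]
Extract -1: [-5, -1, 8, 12, 13]


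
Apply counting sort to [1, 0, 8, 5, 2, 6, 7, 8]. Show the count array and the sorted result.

Count array: [1, 1, 1, 0, 0, 1, 1, 1, 2]
(count[i] = number of elements equal to i)
Cumulative count: [1, 2, 3, 3, 3, 4, 5, 6, 8]
Sorted: [0, 1, 2, 5, 6, 7, 8, 8]


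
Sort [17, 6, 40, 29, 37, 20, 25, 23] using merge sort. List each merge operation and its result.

Divide and conquer:
  Merge [17] + [6] -> [6, 17]
  Merge [40] + [29] -> [29, 40]
  Merge [6, 17] + [29, 40] -> [6, 17, 29, 40]
  Merge [37] + [20] -> [20, 37]
  Merge [25] + [23] -> [23, 25]
  Merge [20, 37] + [23, 25] -> [20, 23, 25, 37]
  Merge [6, 17, 29, 40] + [20, 23, 25, 37] -> [6, 17, 20, 23, 25, 29, 37, 40]


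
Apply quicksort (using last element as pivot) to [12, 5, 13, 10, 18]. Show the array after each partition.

Partition 1: pivot=18 at index 4 -> [12, 5, 13, 10, 18]
Partition 2: pivot=10 at index 1 -> [5, 10, 13, 12, 18]
Partition 3: pivot=12 at index 2 -> [5, 10, 12, 13, 18]


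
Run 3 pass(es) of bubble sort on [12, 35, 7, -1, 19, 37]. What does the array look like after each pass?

After pass 1: [12, 7, -1, 19, 35, 37] (3 swaps)
After pass 2: [7, -1, 12, 19, 35, 37] (2 swaps)
After pass 3: [-1, 7, 12, 19, 35, 37] (1 swaps)
Total swaps: 6


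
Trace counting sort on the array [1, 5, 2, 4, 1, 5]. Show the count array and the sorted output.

Count array: [0, 2, 1, 0, 1, 2]
(count[i] = number of elements equal to i)
Cumulative count: [0, 2, 3, 3, 4, 6]
Sorted: [1, 1, 2, 4, 5, 5]


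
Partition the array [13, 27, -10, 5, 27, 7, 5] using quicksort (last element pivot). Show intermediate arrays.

Partition 1: pivot=5 at index 2 -> [-10, 5, 5, 27, 27, 7, 13]
Partition 2: pivot=5 at index 1 -> [-10, 5, 5, 27, 27, 7, 13]
Partition 3: pivot=13 at index 4 -> [-10, 5, 5, 7, 13, 27, 27]
Partition 4: pivot=27 at index 6 -> [-10, 5, 5, 7, 13, 27, 27]


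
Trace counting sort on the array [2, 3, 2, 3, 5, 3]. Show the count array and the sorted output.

Count array: [0, 0, 2, 3, 0, 1]
(count[i] = number of elements equal to i)
Cumulative count: [0, 0, 2, 5, 5, 6]
Sorted: [2, 2, 3, 3, 3, 5]


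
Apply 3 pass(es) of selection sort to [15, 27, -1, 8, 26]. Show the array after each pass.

Pass 1: Select minimum -1 at index 2, swap -> [-1, 27, 15, 8, 26]
Pass 2: Select minimum 8 at index 3, swap -> [-1, 8, 15, 27, 26]
Pass 3: Select minimum 15 at index 2, swap -> [-1, 8, 15, 27, 26]


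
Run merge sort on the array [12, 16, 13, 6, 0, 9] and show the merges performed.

Divide and conquer:
  Merge [16] + [13] -> [13, 16]
  Merge [12] + [13, 16] -> [12, 13, 16]
  Merge [0] + [9] -> [0, 9]
  Merge [6] + [0, 9] -> [0, 6, 9]
  Merge [12, 13, 16] + [0, 6, 9] -> [0, 6, 9, 12, 13, 16]


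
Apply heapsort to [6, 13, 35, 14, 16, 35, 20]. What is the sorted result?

Build heap: [35, 16, 35, 14, 13, 6, 20]
Extract 35: [35, 16, 20, 14, 13, 6, 35]
Extract 35: [20, 16, 6, 14, 13, 35, 35]
Extract 20: [16, 14, 6, 13, 20, 35, 35]
Extract 16: [14, 13, 6, 16, 20, 35, 35]
Extract 14: [13, 6, 14, 16, 20, 35, 35]
Extract 13: [6, 13, 14, 16, 20, 35, 35]


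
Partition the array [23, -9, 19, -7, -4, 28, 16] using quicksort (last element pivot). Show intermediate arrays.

Partition 1: pivot=16 at index 3 -> [-9, -7, -4, 16, 19, 28, 23]
Partition 2: pivot=-4 at index 2 -> [-9, -7, -4, 16, 19, 28, 23]
Partition 3: pivot=-7 at index 1 -> [-9, -7, -4, 16, 19, 28, 23]
Partition 4: pivot=23 at index 5 -> [-9, -7, -4, 16, 19, 23, 28]


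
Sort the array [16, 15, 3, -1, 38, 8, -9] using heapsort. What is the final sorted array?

Build heap: [38, 16, 8, -1, 15, 3, -9]
Extract 38: [16, 15, 8, -1, -9, 3, 38]
Extract 16: [15, 3, 8, -1, -9, 16, 38]
Extract 15: [8, 3, -9, -1, 15, 16, 38]
Extract 8: [3, -1, -9, 8, 15, 16, 38]
Extract 3: [-1, -9, 3, 8, 15, 16, 38]
Extract -1: [-9, -1, 3, 8, 15, 16, 38]


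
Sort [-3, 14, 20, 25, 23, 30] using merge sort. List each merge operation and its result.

Divide and conquer:
  Merge [14] + [20] -> [14, 20]
  Merge [-3] + [14, 20] -> [-3, 14, 20]
  Merge [23] + [30] -> [23, 30]
  Merge [25] + [23, 30] -> [23, 25, 30]
  Merge [-3, 14, 20] + [23, 25, 30] -> [-3, 14, 20, 23, 25, 30]


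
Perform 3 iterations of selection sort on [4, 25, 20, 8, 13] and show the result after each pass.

Pass 1: Select minimum 4 at index 0, swap -> [4, 25, 20, 8, 13]
Pass 2: Select minimum 8 at index 3, swap -> [4, 8, 20, 25, 13]
Pass 3: Select minimum 13 at index 4, swap -> [4, 8, 13, 25, 20]


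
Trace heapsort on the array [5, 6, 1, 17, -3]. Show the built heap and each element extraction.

Build heap: [17, 6, 1, 5, -3]
Extract 17: [6, 5, 1, -3, 17]
Extract 6: [5, -3, 1, 6, 17]
Extract 5: [1, -3, 5, 6, 17]
Extract 1: [-3, 1, 5, 6, 17]


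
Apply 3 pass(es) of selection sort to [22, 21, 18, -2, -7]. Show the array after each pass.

Pass 1: Select minimum -7 at index 4, swap -> [-7, 21, 18, -2, 22]
Pass 2: Select minimum -2 at index 3, swap -> [-7, -2, 18, 21, 22]
Pass 3: Select minimum 18 at index 2, swap -> [-7, -2, 18, 21, 22]


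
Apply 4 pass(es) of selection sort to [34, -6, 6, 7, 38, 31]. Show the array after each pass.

Pass 1: Select minimum -6 at index 1, swap -> [-6, 34, 6, 7, 38, 31]
Pass 2: Select minimum 6 at index 2, swap -> [-6, 6, 34, 7, 38, 31]
Pass 3: Select minimum 7 at index 3, swap -> [-6, 6, 7, 34, 38, 31]
Pass 4: Select minimum 31 at index 5, swap -> [-6, 6, 7, 31, 38, 34]


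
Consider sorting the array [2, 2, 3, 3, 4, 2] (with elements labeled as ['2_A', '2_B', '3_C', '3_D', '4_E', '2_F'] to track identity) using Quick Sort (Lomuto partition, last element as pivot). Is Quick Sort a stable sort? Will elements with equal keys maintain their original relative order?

Trace Quick Sort on the labeled array (the key is the number; the letter only tracks identity):
  Partition indices 0..5 around pivot 2_F -> [2_A, 2_B, 2_F, 3_D, 4_E, 3_C]
  Partition indices 0..1 around pivot 2_B -> [2_A, 2_B, 2_F, 3_D, 4_E, 3_C]
  Partition indices 3..5 around pivot 3_C -> [2_A, 2_B, 2_F, 3_D, 3_C, 4_E]
Final order: [2_A, 2_B, 2_F, 3_D, 3_C, 4_E]
Equal keys:
  value 2: originally 2_A, 2_B, 2_F; after sorting 2_A, 2_B, 2_F -> order preserved
  value 3: originally 3_C, 3_D; after sorting 3_D, 3_C -> order changed
Equal keys were reordered, so Quick Sort is not stable: partition swaps elements across long distances and can reorder equal keys. (One such input is enough; an unstable sort may happen to preserve order on other inputs, but it gives no guarantee.)
Answer: Not stable


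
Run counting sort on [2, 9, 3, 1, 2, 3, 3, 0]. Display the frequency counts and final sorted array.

Count array: [1, 1, 2, 3, 0, 0, 0, 0, 0, 1]
(count[i] = number of elements equal to i)
Cumulative count: [1, 2, 4, 7, 7, 7, 7, 7, 7, 8]
Sorted: [0, 1, 2, 2, 3, 3, 3, 9]


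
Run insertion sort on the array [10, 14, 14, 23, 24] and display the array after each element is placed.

First element 10 is already 'sorted'
Insert 14: shifted 0 elements -> [10, 14, 14, 23, 24]
Insert 14: shifted 0 elements -> [10, 14, 14, 23, 24]
Insert 23: shifted 0 elements -> [10, 14, 14, 23, 24]
Insert 24: shifted 0 elements -> [10, 14, 14, 23, 24]


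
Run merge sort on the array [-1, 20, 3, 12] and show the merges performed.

Divide and conquer:
  Merge [-1] + [20] -> [-1, 20]
  Merge [3] + [12] -> [3, 12]
  Merge [-1, 20] + [3, 12] -> [-1, 3, 12, 20]


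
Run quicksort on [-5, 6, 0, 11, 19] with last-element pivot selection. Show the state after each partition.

Partition 1: pivot=19 at index 4 -> [-5, 6, 0, 11, 19]
Partition 2: pivot=11 at index 3 -> [-5, 6, 0, 11, 19]
Partition 3: pivot=0 at index 1 -> [-5, 0, 6, 11, 19]


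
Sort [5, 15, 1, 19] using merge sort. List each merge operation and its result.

Divide and conquer:
  Merge [5] + [15] -> [5, 15]
  Merge [1] + [19] -> [1, 19]
  Merge [5, 15] + [1, 19] -> [1, 5, 15, 19]


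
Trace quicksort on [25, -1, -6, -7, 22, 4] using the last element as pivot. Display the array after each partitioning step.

Partition 1: pivot=4 at index 3 -> [-1, -6, -7, 4, 22, 25]
Partition 2: pivot=-7 at index 0 -> [-7, -6, -1, 4, 22, 25]
Partition 3: pivot=-1 at index 2 -> [-7, -6, -1, 4, 22, 25]
Partition 4: pivot=25 at index 5 -> [-7, -6, -1, 4, 22, 25]


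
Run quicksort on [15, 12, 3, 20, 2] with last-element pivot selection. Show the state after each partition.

Partition 1: pivot=2 at index 0 -> [2, 12, 3, 20, 15]
Partition 2: pivot=15 at index 3 -> [2, 12, 3, 15, 20]
Partition 3: pivot=3 at index 1 -> [2, 3, 12, 15, 20]


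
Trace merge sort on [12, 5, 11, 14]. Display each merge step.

Divide and conquer:
  Merge [12] + [5] -> [5, 12]
  Merge [11] + [14] -> [11, 14]
  Merge [5, 12] + [11, 14] -> [5, 11, 12, 14]


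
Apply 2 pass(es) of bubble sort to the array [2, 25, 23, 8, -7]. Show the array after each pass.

After pass 1: [2, 23, 8, -7, 25] (3 swaps)
After pass 2: [2, 8, -7, 23, 25] (2 swaps)
Total swaps: 5


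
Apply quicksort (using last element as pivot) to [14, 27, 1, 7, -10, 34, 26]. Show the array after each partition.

Partition 1: pivot=26 at index 4 -> [14, 1, 7, -10, 26, 34, 27]
Partition 2: pivot=-10 at index 0 -> [-10, 1, 7, 14, 26, 34, 27]
Partition 3: pivot=14 at index 3 -> [-10, 1, 7, 14, 26, 34, 27]
Partition 4: pivot=7 at index 2 -> [-10, 1, 7, 14, 26, 34, 27]
Partition 5: pivot=27 at index 5 -> [-10, 1, 7, 14, 26, 27, 34]


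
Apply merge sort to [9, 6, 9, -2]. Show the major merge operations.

Divide and conquer:
  Merge [9] + [6] -> [6, 9]
  Merge [9] + [-2] -> [-2, 9]
  Merge [6, 9] + [-2, 9] -> [-2, 6, 9, 9]


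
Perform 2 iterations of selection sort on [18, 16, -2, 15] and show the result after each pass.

Pass 1: Select minimum -2 at index 2, swap -> [-2, 16, 18, 15]
Pass 2: Select minimum 15 at index 3, swap -> [-2, 15, 18, 16]


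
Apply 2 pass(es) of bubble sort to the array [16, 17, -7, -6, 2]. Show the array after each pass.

After pass 1: [16, -7, -6, 2, 17] (3 swaps)
After pass 2: [-7, -6, 2, 16, 17] (3 swaps)
Total swaps: 6


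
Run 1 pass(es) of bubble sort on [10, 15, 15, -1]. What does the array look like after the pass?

After pass 1: [10, 15, -1, 15] (1 swaps)
Total swaps: 1


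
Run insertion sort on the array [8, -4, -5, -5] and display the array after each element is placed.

First element 8 is already 'sorted'
Insert -4: shifted 1 elements -> [-4, 8, -5, -5]
Insert -5: shifted 2 elements -> [-5, -4, 8, -5]
Insert -5: shifted 2 elements -> [-5, -5, -4, 8]


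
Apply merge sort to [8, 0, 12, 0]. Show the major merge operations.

Divide and conquer:
  Merge [8] + [0] -> [0, 8]
  Merge [12] + [0] -> [0, 12]
  Merge [0, 8] + [0, 12] -> [0, 0, 8, 12]


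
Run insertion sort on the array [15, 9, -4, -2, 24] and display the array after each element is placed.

First element 15 is already 'sorted'
Insert 9: shifted 1 elements -> [9, 15, -4, -2, 24]
Insert -4: shifted 2 elements -> [-4, 9, 15, -2, 24]
Insert -2: shifted 2 elements -> [-4, -2, 9, 15, 24]
Insert 24: shifted 0 elements -> [-4, -2, 9, 15, 24]


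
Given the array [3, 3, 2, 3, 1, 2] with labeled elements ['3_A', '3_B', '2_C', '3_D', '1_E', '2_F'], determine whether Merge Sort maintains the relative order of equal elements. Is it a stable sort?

Trace Merge Sort on the labeled array (the key is the number; the letter only tracks identity):
  Merge [3_B] + [2_C] -> [2_C, 3_B]
  Merge [3_A] + [2_C, 3_B] -> [2_C, 3_A, 3_B]
  Merge [1_E] + [2_F] -> [1_E, 2_F]
  Merge [3_D] + [1_E, 2_F] -> [1_E, 2_F, 3_D]
  Merge [2_C, 3_A, 3_B] + [1_E, 2_F, 3_D] -> [1_E, 2_C, 2_F, 3_A, 3_B, 3_D]
Final order: [1_E, 2_C, 2_F, 3_A, 3_B, 3_D]
Equal keys:
  value 2: originally 2_C, 2_F; after sorting 2_C, 2_F -> order preserved
  value 3: originally 3_A, 3_B, 3_D; after sorting 3_A, 3_B, 3_D -> order preserved
All equal keys kept their original relative order. Merge Sort is stable: when the heads of the two halves are equal the merge takes from the left half first.
Answer: Stable


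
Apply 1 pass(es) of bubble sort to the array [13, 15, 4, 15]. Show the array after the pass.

After pass 1: [13, 4, 15, 15] (1 swaps)
Total swaps: 1


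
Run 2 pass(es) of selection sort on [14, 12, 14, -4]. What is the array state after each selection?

Pass 1: Select minimum -4 at index 3, swap -> [-4, 12, 14, 14]
Pass 2: Select minimum 12 at index 1, swap -> [-4, 12, 14, 14]


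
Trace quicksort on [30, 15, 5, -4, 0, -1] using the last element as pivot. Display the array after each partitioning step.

Partition 1: pivot=-1 at index 1 -> [-4, -1, 5, 30, 0, 15]
Partition 2: pivot=15 at index 4 -> [-4, -1, 5, 0, 15, 30]
Partition 3: pivot=0 at index 2 -> [-4, -1, 0, 5, 15, 30]


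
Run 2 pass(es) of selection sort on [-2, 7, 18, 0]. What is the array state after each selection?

Pass 1: Select minimum -2 at index 0, swap -> [-2, 7, 18, 0]
Pass 2: Select minimum 0 at index 3, swap -> [-2, 0, 18, 7]


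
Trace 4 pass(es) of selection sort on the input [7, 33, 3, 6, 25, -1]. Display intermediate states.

Pass 1: Select minimum -1 at index 5, swap -> [-1, 33, 3, 6, 25, 7]
Pass 2: Select minimum 3 at index 2, swap -> [-1, 3, 33, 6, 25, 7]
Pass 3: Select minimum 6 at index 3, swap -> [-1, 3, 6, 33, 25, 7]
Pass 4: Select minimum 7 at index 5, swap -> [-1, 3, 6, 7, 25, 33]


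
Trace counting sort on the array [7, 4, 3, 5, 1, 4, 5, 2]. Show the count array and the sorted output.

Count array: [0, 1, 1, 1, 2, 2, 0, 1]
(count[i] = number of elements equal to i)
Cumulative count: [0, 1, 2, 3, 5, 7, 7, 8]
Sorted: [1, 2, 3, 4, 4, 5, 5, 7]


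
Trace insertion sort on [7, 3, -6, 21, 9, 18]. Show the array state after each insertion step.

First element 7 is already 'sorted'
Insert 3: shifted 1 elements -> [3, 7, -6, 21, 9, 18]
Insert -6: shifted 2 elements -> [-6, 3, 7, 21, 9, 18]
Insert 21: shifted 0 elements -> [-6, 3, 7, 21, 9, 18]
Insert 9: shifted 1 elements -> [-6, 3, 7, 9, 21, 18]
Insert 18: shifted 1 elements -> [-6, 3, 7, 9, 18, 21]


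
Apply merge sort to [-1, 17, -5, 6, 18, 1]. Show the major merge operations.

Divide and conquer:
  Merge [17] + [-5] -> [-5, 17]
  Merge [-1] + [-5, 17] -> [-5, -1, 17]
  Merge [18] + [1] -> [1, 18]
  Merge [6] + [1, 18] -> [1, 6, 18]
  Merge [-5, -1, 17] + [1, 6, 18] -> [-5, -1, 1, 6, 17, 18]


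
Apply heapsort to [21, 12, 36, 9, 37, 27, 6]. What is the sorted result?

Build heap: [37, 21, 36, 9, 12, 27, 6]
Extract 37: [36, 21, 27, 9, 12, 6, 37]
Extract 36: [27, 21, 6, 9, 12, 36, 37]
Extract 27: [21, 12, 6, 9, 27, 36, 37]
Extract 21: [12, 9, 6, 21, 27, 36, 37]
Extract 12: [9, 6, 12, 21, 27, 36, 37]
Extract 9: [6, 9, 12, 21, 27, 36, 37]


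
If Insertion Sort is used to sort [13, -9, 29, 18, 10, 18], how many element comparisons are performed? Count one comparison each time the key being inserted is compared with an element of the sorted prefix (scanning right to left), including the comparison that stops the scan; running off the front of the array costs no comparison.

Insert -9: 13 > -9 (shift), reached front = 1 comparison(s) -> [-9, 13, 29, 18, 10, 18]
Insert 29: 13 <= 29 (stop) = 1 comparison(s) -> [-9, 13, 29, 18, 10, 18]
Insert 18: 29 > 18 (shift), 13 <= 18 (stop) = 2 comparison(s) -> [-9, 13, 18, 29, 10, 18]
Insert 10: 29 > 10 (shift), 18 > 10 (shift), 13 > 10 (shift), -9 <= 10 (stop) = 4 comparison(s) -> [-9, 10, 13, 18, 29, 18]
Insert 18: 29 > 18 (shift), 18 <= 18 (stop) = 2 comparison(s) -> [-9, 10, 13, 18, 18, 29]
Total comparisons: 1 + 1 + 2 + 4 + 2 = 10


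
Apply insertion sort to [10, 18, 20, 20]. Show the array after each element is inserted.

First element 10 is already 'sorted'
Insert 18: shifted 0 elements -> [10, 18, 20, 20]
Insert 20: shifted 0 elements -> [10, 18, 20, 20]
Insert 20: shifted 0 elements -> [10, 18, 20, 20]


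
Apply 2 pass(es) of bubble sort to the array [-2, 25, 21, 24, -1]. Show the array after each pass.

After pass 1: [-2, 21, 24, -1, 25] (3 swaps)
After pass 2: [-2, 21, -1, 24, 25] (1 swaps)
Total swaps: 4


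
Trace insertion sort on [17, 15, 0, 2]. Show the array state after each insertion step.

First element 17 is already 'sorted'
Insert 15: shifted 1 elements -> [15, 17, 0, 2]
Insert 0: shifted 2 elements -> [0, 15, 17, 2]
Insert 2: shifted 2 elements -> [0, 2, 15, 17]


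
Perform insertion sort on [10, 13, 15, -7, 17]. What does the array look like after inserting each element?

First element 10 is already 'sorted'
Insert 13: shifted 0 elements -> [10, 13, 15, -7, 17]
Insert 15: shifted 0 elements -> [10, 13, 15, -7, 17]
Insert -7: shifted 3 elements -> [-7, 10, 13, 15, 17]
Insert 17: shifted 0 elements -> [-7, 10, 13, 15, 17]


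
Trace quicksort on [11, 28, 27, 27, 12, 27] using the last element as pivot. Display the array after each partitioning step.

Partition 1: pivot=27 at index 4 -> [11, 27, 27, 12, 27, 28]
Partition 2: pivot=12 at index 1 -> [11, 12, 27, 27, 27, 28]
Partition 3: pivot=27 at index 3 -> [11, 12, 27, 27, 27, 28]


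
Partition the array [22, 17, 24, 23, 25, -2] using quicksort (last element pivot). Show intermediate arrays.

Partition 1: pivot=-2 at index 0 -> [-2, 17, 24, 23, 25, 22]
Partition 2: pivot=22 at index 2 -> [-2, 17, 22, 23, 25, 24]
Partition 3: pivot=24 at index 4 -> [-2, 17, 22, 23, 24, 25]


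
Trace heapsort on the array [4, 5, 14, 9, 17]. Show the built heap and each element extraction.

Build heap: [17, 9, 14, 4, 5]
Extract 17: [14, 9, 5, 4, 17]
Extract 14: [9, 4, 5, 14, 17]
Extract 9: [5, 4, 9, 14, 17]
Extract 5: [4, 5, 9, 14, 17]


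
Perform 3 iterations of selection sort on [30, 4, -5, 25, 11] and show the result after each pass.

Pass 1: Select minimum -5 at index 2, swap -> [-5, 4, 30, 25, 11]
Pass 2: Select minimum 4 at index 1, swap -> [-5, 4, 30, 25, 11]
Pass 3: Select minimum 11 at index 4, swap -> [-5, 4, 11, 25, 30]


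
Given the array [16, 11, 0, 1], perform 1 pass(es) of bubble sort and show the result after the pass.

After pass 1: [11, 0, 1, 16] (3 swaps)
Total swaps: 3


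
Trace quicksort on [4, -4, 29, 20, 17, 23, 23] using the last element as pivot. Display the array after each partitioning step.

Partition 1: pivot=23 at index 5 -> [4, -4, 20, 17, 23, 23, 29]
Partition 2: pivot=23 at index 4 -> [4, -4, 20, 17, 23, 23, 29]
Partition 3: pivot=17 at index 2 -> [4, -4, 17, 20, 23, 23, 29]
Partition 4: pivot=-4 at index 0 -> [-4, 4, 17, 20, 23, 23, 29]


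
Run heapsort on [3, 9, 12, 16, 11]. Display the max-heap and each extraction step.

Build heap: [16, 11, 12, 9, 3]
Extract 16: [12, 11, 3, 9, 16]
Extract 12: [11, 9, 3, 12, 16]
Extract 11: [9, 3, 11, 12, 16]
Extract 9: [3, 9, 11, 12, 16]


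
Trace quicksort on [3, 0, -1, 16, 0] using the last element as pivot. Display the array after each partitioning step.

Partition 1: pivot=0 at index 2 -> [0, -1, 0, 16, 3]
Partition 2: pivot=-1 at index 0 -> [-1, 0, 0, 16, 3]
Partition 3: pivot=3 at index 3 -> [-1, 0, 0, 3, 16]


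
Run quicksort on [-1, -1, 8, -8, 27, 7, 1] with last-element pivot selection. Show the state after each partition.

Partition 1: pivot=1 at index 3 -> [-1, -1, -8, 1, 27, 7, 8]
Partition 2: pivot=-8 at index 0 -> [-8, -1, -1, 1, 27, 7, 8]
Partition 3: pivot=-1 at index 2 -> [-8, -1, -1, 1, 27, 7, 8]
Partition 4: pivot=8 at index 5 -> [-8, -1, -1, 1, 7, 8, 27]


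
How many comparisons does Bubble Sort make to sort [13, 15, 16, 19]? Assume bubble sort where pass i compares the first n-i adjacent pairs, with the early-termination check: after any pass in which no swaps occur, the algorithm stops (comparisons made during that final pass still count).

Pass 1: compare adjacent pairs (0,1)..(2,3) = 3 comparison(s), 0 swap(s) -> [13, 15, 16, 19]
No swaps in this pass, so bubble sort stops here.
Total comparisons: 3 = 3


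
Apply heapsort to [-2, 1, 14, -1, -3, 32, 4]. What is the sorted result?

Build heap: [32, 1, 14, -1, -3, -2, 4]
Extract 32: [14, 1, 4, -1, -3, -2, 32]
Extract 14: [4, 1, -2, -1, -3, 14, 32]
Extract 4: [1, -1, -2, -3, 4, 14, 32]
Extract 1: [-1, -3, -2, 1, 4, 14, 32]
Extract -1: [-2, -3, -1, 1, 4, 14, 32]
Extract -2: [-3, -2, -1, 1, 4, 14, 32]


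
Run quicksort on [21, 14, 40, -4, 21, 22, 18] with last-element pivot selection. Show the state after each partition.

Partition 1: pivot=18 at index 2 -> [14, -4, 18, 21, 21, 22, 40]
Partition 2: pivot=-4 at index 0 -> [-4, 14, 18, 21, 21, 22, 40]
Partition 3: pivot=40 at index 6 -> [-4, 14, 18, 21, 21, 22, 40]
Partition 4: pivot=22 at index 5 -> [-4, 14, 18, 21, 21, 22, 40]
Partition 5: pivot=21 at index 4 -> [-4, 14, 18, 21, 21, 22, 40]


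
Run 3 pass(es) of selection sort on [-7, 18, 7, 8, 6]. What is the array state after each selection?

Pass 1: Select minimum -7 at index 0, swap -> [-7, 18, 7, 8, 6]
Pass 2: Select minimum 6 at index 4, swap -> [-7, 6, 7, 8, 18]
Pass 3: Select minimum 7 at index 2, swap -> [-7, 6, 7, 8, 18]


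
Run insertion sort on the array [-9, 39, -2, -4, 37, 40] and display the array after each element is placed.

First element -9 is already 'sorted'
Insert 39: shifted 0 elements -> [-9, 39, -2, -4, 37, 40]
Insert -2: shifted 1 elements -> [-9, -2, 39, -4, 37, 40]
Insert -4: shifted 2 elements -> [-9, -4, -2, 39, 37, 40]
Insert 37: shifted 1 elements -> [-9, -4, -2, 37, 39, 40]
Insert 40: shifted 0 elements -> [-9, -4, -2, 37, 39, 40]


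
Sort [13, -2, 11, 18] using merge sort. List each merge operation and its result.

Divide and conquer:
  Merge [13] + [-2] -> [-2, 13]
  Merge [11] + [18] -> [11, 18]
  Merge [-2, 13] + [11, 18] -> [-2, 11, 13, 18]


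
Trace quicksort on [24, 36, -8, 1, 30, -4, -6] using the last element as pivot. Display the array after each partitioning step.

Partition 1: pivot=-6 at index 1 -> [-8, -6, 24, 1, 30, -4, 36]
Partition 2: pivot=36 at index 6 -> [-8, -6, 24, 1, 30, -4, 36]
Partition 3: pivot=-4 at index 2 -> [-8, -6, -4, 1, 30, 24, 36]
Partition 4: pivot=24 at index 4 -> [-8, -6, -4, 1, 24, 30, 36]


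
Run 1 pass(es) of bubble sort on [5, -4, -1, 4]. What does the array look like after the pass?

After pass 1: [-4, -1, 4, 5] (3 swaps)
Total swaps: 3


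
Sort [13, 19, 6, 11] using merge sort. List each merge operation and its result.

Divide and conquer:
  Merge [13] + [19] -> [13, 19]
  Merge [6] + [11] -> [6, 11]
  Merge [13, 19] + [6, 11] -> [6, 11, 13, 19]


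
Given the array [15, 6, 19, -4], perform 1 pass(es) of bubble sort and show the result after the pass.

After pass 1: [6, 15, -4, 19] (2 swaps)
Total swaps: 2


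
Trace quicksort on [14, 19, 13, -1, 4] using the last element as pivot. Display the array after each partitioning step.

Partition 1: pivot=4 at index 1 -> [-1, 4, 13, 14, 19]
Partition 2: pivot=19 at index 4 -> [-1, 4, 13, 14, 19]
Partition 3: pivot=14 at index 3 -> [-1, 4, 13, 14, 19]


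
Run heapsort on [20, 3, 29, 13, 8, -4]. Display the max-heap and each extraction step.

Build heap: [29, 13, 20, 3, 8, -4]
Extract 29: [20, 13, -4, 3, 8, 29]
Extract 20: [13, 8, -4, 3, 20, 29]
Extract 13: [8, 3, -4, 13, 20, 29]
Extract 8: [3, -4, 8, 13, 20, 29]
Extract 3: [-4, 3, 8, 13, 20, 29]


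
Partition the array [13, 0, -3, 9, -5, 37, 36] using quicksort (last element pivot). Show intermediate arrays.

Partition 1: pivot=36 at index 5 -> [13, 0, -3, 9, -5, 36, 37]
Partition 2: pivot=-5 at index 0 -> [-5, 0, -3, 9, 13, 36, 37]
Partition 3: pivot=13 at index 4 -> [-5, 0, -3, 9, 13, 36, 37]
Partition 4: pivot=9 at index 3 -> [-5, 0, -3, 9, 13, 36, 37]
Partition 5: pivot=-3 at index 1 -> [-5, -3, 0, 9, 13, 36, 37]


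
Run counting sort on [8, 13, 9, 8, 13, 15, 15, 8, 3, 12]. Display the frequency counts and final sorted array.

Count array: [0, 0, 0, 1, 0, 0, 0, 0, 3, 1, 0, 0, 1, 2, 0, 2]
(count[i] = number of elements equal to i)
Cumulative count: [0, 0, 0, 1, 1, 1, 1, 1, 4, 5, 5, 5, 6, 8, 8, 10]
Sorted: [3, 8, 8, 8, 9, 12, 13, 13, 15, 15]


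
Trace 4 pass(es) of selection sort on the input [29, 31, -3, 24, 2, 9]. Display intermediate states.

Pass 1: Select minimum -3 at index 2, swap -> [-3, 31, 29, 24, 2, 9]
Pass 2: Select minimum 2 at index 4, swap -> [-3, 2, 29, 24, 31, 9]
Pass 3: Select minimum 9 at index 5, swap -> [-3, 2, 9, 24, 31, 29]
Pass 4: Select minimum 24 at index 3, swap -> [-3, 2, 9, 24, 31, 29]


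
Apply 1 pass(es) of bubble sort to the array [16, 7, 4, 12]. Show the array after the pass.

After pass 1: [7, 4, 12, 16] (3 swaps)
Total swaps: 3


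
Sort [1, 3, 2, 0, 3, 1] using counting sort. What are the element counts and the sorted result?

Count array: [1, 2, 1, 2]
(count[i] = number of elements equal to i)
Cumulative count: [1, 3, 4, 6]
Sorted: [0, 1, 1, 2, 3, 3]


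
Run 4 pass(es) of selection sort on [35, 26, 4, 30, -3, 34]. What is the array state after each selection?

Pass 1: Select minimum -3 at index 4, swap -> [-3, 26, 4, 30, 35, 34]
Pass 2: Select minimum 4 at index 2, swap -> [-3, 4, 26, 30, 35, 34]
Pass 3: Select minimum 26 at index 2, swap -> [-3, 4, 26, 30, 35, 34]
Pass 4: Select minimum 30 at index 3, swap -> [-3, 4, 26, 30, 35, 34]
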